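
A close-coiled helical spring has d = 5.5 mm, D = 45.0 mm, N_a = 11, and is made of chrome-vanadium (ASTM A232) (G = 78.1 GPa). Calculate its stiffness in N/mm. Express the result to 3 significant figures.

k = Gd⁴/(8D³N_a) = (78.1×10³ × 5.5⁴) / (8 × 45.0³ × 11)
  = 7.14664e+07 / 8.019e+06 = 8.9121 N/mm

8.91 N/mm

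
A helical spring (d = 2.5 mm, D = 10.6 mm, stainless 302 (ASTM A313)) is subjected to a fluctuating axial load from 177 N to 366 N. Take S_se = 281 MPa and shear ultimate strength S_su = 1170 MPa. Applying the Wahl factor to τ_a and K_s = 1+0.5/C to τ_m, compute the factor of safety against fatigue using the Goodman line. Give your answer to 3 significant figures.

C = D/d = 10.6/2.5 = 4.2400; K_W = (4C−1)/(4C−4)+0.615/C = 1.3765; K_s = 1+0.5/C = 1.1179
F_a = (F_max−F_min)/2 = 94.5 N; F_m = (F_max+F_min)/2 = 271.5 N
τ_a = K_W·8F_aD/(πd³) = 1.3765 × 163.25 = 224.72 MPa
τ_m = K_s·8F_mD/(πd³) = 1.1179 × 469.02 = 524.33 MPa
Goodman: 1/n_f = τ_a/S_se + τ_m/S_su = 224.72/281 + 524.33/1170 = 0.79972 + 0.44815 = 1.2479
n_f = 1/1.2479 = 0.8014

0.801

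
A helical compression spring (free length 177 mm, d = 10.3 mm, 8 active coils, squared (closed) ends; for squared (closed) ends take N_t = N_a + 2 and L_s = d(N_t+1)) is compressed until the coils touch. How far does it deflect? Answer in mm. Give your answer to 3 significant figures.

N_t = 10; L_s = 10.3·11 = 113.3 mm
δ_solid = L₀ − L_s = 177 − 113.3 = 63.7 mm

63.7 mm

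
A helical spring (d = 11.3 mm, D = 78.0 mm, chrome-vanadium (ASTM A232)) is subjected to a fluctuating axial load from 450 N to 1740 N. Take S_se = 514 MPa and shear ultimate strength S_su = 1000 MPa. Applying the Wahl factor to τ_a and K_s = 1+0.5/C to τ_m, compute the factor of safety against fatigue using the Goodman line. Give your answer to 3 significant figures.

C = D/d = 78.0/11.3 = 6.9027; K_W = (4C−1)/(4C−4)+0.615/C = 1.2162; K_s = 1+0.5/C = 1.0724
F_a = (F_max−F_min)/2 = 645 N; F_m = (F_max+F_min)/2 = 1095 N
τ_a = K_W·8F_aD/(πd³) = 1.2162 × 88.789 = 107.98 MPa
τ_m = K_s·8F_mD/(πd³) = 1.0724 × 150.73 = 161.65 MPa
Goodman: 1/n_f = τ_a/S_se + τ_m/S_su = 107.98/514 + 161.65/1000 = 0.21008 + 0.16165 = 0.37173
n_f = 1/0.37173 = 2.69

2.69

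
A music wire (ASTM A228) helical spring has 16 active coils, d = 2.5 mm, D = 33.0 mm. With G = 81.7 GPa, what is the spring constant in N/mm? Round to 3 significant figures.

0.694 N/mm

k = Gd⁴/(8D³N_a) = (81.7×10³ × 2.5⁴) / (8 × 33.0³ × 16)
  = 3.19141e+06 / 4.59994e+06 = 0.69379 N/mm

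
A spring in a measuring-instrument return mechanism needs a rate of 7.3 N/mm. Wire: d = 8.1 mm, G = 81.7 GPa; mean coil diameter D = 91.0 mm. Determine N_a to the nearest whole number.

8

N_a = Gd⁴/(8D³k) = (81.7×10³ × 8.1⁴)/(8 × 91.0³ × 7.3)
    = 3.51692e+08 / 4.40085e+07 = 7.991 → 8 coils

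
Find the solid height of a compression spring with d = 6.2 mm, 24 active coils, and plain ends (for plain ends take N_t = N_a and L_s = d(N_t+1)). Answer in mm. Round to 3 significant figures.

155 mm

plain ends: N_t = N_a = 24
L_s = d·(N_t+1) = 6.2 × 25 = 155 mm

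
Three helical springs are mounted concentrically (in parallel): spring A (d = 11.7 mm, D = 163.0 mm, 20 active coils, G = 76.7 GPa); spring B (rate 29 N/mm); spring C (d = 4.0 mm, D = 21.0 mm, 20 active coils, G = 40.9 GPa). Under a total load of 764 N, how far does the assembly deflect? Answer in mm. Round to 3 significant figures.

20.0 mm

k_A = Gd⁴/(8D³N_a) = (76.7×10³)(11.7⁴)/(8·163.0³·20) = 2.0742 N/mm
k_C = Gd⁴/(8D³N_a) = (40.9×10³)(4.0⁴)/(8·21.0³·20) = 7.0662 N/mm
Parallel: k_eq = 2.0742 + 29 + 7.0662 = 38.14 N/mm
δ = F/k_eq = 764/38.14 = 20.031 mm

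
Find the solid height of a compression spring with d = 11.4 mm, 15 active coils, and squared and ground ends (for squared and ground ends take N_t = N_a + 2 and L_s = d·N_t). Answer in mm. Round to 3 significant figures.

squared and ground ends: N_t = N_a + 2 = 15 + 2 = 17
L_s = d·N_t = 11.4 × 17 = 193.8 mm

194 mm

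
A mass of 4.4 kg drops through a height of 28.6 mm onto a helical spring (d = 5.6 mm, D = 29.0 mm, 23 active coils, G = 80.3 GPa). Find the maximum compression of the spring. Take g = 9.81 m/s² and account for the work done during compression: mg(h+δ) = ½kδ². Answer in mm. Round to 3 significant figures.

k = Gd⁴/(8D³N_a) = (80.3×10³)(5.6⁴)/(8·29.0³·23) = 17.598 N/mm
W = mg = 4.4 × 9.81 = 43.164 N
½kδ² − Wδ − Wh = 0 → δ = (W + √(W² + 2kWh))/k
δ = (43.164 + √(1863.1 + 43448.4))/17.598 = (43.164 + 212.86)/17.598 = 14.549 mm

14.5 mm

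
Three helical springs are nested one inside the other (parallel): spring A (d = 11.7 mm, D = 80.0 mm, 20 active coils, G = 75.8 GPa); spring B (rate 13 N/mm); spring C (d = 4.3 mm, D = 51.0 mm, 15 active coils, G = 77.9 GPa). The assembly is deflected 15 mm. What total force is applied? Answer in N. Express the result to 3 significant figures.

480 N

k_A = Gd⁴/(8D³N_a) = (75.8×10³)(11.7⁴)/(8·80.0³·20) = 17.339 N/mm
k_C = Gd⁴/(8D³N_a) = (77.9×10³)(4.3⁴)/(8·51.0³·15) = 1.6731 N/mm
Parallel: k_eq = 17.339 + 13 + 1.6731 = 32.012 N/mm
F = k_eq·δ = 32.012·15 = 480.18 N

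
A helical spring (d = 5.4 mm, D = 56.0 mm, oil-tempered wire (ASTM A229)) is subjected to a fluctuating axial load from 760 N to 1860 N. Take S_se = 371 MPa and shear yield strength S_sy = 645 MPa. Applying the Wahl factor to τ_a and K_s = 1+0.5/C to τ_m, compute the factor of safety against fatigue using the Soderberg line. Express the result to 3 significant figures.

C = D/d = 56.0/5.4 = 10.3704; K_W = (4C−1)/(4C−4)+0.615/C = 1.1393; K_s = 1+0.5/C = 1.0482
F_a = (F_max−F_min)/2 = 550 N; F_m = (F_max+F_min)/2 = 1310 N
τ_a = K_W·8F_aD/(πd³) = 1.1393 × 498.09 = 567.5 MPa
τ_m = K_s·8F_mD/(πd³) = 1.0482 × 1186.4 = 1243.6 MPa
Soderberg: 1/n_f = τ_a/S_se + τ_m/S_sy = 567.5/371 + 1243.6/645 = 1.52964 + 1.92801 = 3.4576
n_f = 1/3.4576 = 0.2892

0.289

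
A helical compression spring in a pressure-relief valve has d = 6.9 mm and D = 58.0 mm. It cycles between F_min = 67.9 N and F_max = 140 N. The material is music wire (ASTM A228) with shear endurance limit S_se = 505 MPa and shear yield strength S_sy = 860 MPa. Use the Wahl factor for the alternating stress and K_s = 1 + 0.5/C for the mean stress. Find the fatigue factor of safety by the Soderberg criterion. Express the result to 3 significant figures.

10.5

C = D/d = 58.0/6.9 = 8.4058; K_W = (4C−1)/(4C−4)+0.615/C = 1.1744; K_s = 1+0.5/C = 1.0595
F_a = (F_max−F_min)/2 = 36.05 N; F_m = (F_max+F_min)/2 = 103.95 N
τ_a = K_W·8F_aD/(πd³) = 1.1744 × 16.208 = 19.035 MPa
τ_m = K_s·8F_mD/(πd³) = 1.0595 × 46.735 = 49.515 MPa
Soderberg: 1/n_f = τ_a/S_se + τ_m/S_sy = 19.035/505 + 49.515/860 = 0.03769 + 0.05758 = 0.095269
n_f = 1/0.095269 = 10.5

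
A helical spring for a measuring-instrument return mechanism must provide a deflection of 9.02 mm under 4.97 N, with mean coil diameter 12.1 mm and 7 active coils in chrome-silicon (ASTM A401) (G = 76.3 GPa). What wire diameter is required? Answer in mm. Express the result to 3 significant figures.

0.920 mm

Required rate k = F/δ = 4.97/9.02 = 0.551 N/mm
d = (8D³N_a·k / G)^(1/4) = (8·12.1³·7·0.551 / (76.3×10³))^0.25
  = (0.71642)^0.25 = 0.9200 mm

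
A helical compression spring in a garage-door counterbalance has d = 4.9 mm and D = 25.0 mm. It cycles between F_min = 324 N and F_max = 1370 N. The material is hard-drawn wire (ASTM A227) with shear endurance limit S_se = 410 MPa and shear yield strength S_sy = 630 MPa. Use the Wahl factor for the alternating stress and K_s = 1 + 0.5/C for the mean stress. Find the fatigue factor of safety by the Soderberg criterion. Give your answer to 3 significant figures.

C = D/d = 25.0/4.9 = 5.1020; K_W = (4C−1)/(4C−4)+0.615/C = 1.3034; K_s = 1+0.5/C = 1.0980
F_a = (F_max−F_min)/2 = 523 N; F_m = (F_max+F_min)/2 = 847 N
τ_a = K_W·8F_aD/(πd³) = 1.3034 × 283 = 368.86 MPa
τ_m = K_s·8F_mD/(πd³) = 1.0980 × 458.33 = 503.24 MPa
Soderberg: 1/n_f = τ_a/S_se + τ_m/S_sy = 368.86/410 + 503.24/630 = 0.89966 + 0.79880 = 1.6985
n_f = 1/1.6985 = 0.5888

0.589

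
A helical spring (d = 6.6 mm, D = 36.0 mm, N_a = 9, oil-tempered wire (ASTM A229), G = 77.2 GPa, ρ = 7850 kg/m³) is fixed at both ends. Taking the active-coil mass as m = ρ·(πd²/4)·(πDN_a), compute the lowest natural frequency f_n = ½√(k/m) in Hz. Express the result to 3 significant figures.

200 Hz

k = Gd⁴/(8D³N_a) = (77.2×10³)(6.6⁴)/(8·36.0³·9) = 43.607 N/mm = 43607 N/m
Wire length L = πDN_a = π·36.0·9 = 1017.9 mm
m = ρ·(πd²/4)·L = 7850 × 34.212×10⁻⁶ m² × 1.0179 m = 0.27336 kg
f_n = ½√(k/m) = 0.5·√(43607/0.27336) = 0.5·√(1.5952e+05) = 199.7 Hz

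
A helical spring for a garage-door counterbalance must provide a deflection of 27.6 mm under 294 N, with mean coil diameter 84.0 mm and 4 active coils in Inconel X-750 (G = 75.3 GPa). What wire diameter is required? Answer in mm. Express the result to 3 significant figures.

Required rate k = F/δ = 294/27.6 = 10.652 N/mm
d = (8D³N_a·k / G)^(1/4) = (8·84.0³·4·10.652 / (75.3×10³))^0.25
  = (2683.1)^0.25 = 7.1971 mm

7.20 mm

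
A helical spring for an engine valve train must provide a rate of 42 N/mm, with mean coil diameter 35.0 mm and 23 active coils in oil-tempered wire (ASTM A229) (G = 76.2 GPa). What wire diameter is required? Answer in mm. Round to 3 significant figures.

d = (8D³N_a·k / G)^(1/4) = (8·35.0³·23·42 / (76.2×10³))^0.25
  = (4348.3)^0.25 = 8.1204 mm

8.12 mm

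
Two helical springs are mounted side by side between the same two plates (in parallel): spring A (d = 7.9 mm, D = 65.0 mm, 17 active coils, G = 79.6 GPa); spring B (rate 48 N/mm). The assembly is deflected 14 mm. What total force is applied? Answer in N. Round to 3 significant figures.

k_A = Gd⁴/(8D³N_a) = (79.6×10³)(7.9⁴)/(8·65.0³·17) = 8.3012 N/mm
Parallel: k_eq = 8.3012 + 48 = 56.301 N/mm
F = k_eq·δ = 56.301·14 = 788.22 N

788 N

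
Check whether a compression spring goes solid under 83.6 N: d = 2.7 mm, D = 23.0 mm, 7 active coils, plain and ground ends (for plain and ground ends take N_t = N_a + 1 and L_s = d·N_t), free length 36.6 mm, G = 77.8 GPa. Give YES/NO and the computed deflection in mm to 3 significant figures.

k = Gd⁴/(8D³N_a) = (77.8×10³)(2.7⁴)/(8·23.0³·7) = 6.0682 N/mm
N_t = 8; L_s = 2.7·8 = 21.6 mm; δ_solid = L₀ − L_s = 36.6 − 21.6 = 15 mm
δ = F/k = 83.6/6.0682 = 13.777 mm
δ < δ_solid → spring does not go solid

NO, δ = 13.8 mm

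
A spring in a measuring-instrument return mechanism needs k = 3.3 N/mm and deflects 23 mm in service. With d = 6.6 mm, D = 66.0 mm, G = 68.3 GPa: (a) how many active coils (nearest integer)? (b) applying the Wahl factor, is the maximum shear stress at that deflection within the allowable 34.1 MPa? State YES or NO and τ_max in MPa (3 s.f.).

(a) 17 coils; (b) NO, τ_max = 51.0 MPa

N_a = Gd⁴/(8D³k) = (68.3×10³)(6.6⁴)/(8·66.0³·3.3) = 17.07 → N_a = 17
Actual rate k = Gd⁴/(8D³·17) = 3.3146 N/mm
Working load F = kδ = 3.3146·23 = 76.235 N
C = 66.0/6.6 = 10.0000; K_W = (4C−1)/(4C−4)+0.615/C = 1.1448
τ_max = K_W·8FD/(πd³) = 1.1448·44.566 = 51.021 MPa
τ_max > 34.1 MPa → exceeds allowable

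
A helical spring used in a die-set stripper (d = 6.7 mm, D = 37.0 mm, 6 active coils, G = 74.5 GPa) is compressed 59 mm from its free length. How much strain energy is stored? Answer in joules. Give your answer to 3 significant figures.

107 J

k = Gd⁴/(8D³N_a) = (74.5×10³)(6.7⁴)/(8·37.0³·6) = 61.746 N/mm
U = ½kδ² = 0.5 × 61.746 × 59² = 1.0747e+05 N·mm = 107.47 J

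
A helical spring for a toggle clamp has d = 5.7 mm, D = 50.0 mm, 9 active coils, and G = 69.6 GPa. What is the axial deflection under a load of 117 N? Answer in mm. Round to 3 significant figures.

14.3 mm

k = Gd⁴/(8D³N_a) = (69.6×10³)(5.7⁴)/(8·50.0³·9) = 8.1633 N/mm
δ = F/k = 117 / 8.1633 = 14.332 mm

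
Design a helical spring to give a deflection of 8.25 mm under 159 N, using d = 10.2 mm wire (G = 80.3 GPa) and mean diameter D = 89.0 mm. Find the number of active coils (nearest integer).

8

Required rate k = F/δ = 159/8.25 = 19.273 N/mm
N_a = Gd⁴/(8D³k) = (80.3×10³ × 10.2⁴)/(8 × 89.0³ × 19.273)
    = 8.69193e+08 / 1.08693e+08 = 7.997 → 8 coils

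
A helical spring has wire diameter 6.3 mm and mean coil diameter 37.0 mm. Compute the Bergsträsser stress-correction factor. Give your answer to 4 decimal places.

C = D/d = 37.0/6.3 = 5.8730
K_B = (4C+2)/(4C−3) = 25.492/20.492 = 1.2440

1.2440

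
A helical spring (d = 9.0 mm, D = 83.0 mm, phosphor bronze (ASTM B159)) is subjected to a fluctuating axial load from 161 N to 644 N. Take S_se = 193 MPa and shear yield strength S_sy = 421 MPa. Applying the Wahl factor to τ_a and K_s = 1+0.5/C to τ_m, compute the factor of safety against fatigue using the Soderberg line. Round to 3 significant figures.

1.40

C = D/d = 83.0/9.0 = 9.2222; K_W = (4C−1)/(4C−4)+0.615/C = 1.1579; K_s = 1+0.5/C = 1.0542
F_a = (F_max−F_min)/2 = 241.5 N; F_m = (F_max+F_min)/2 = 402.5 N
τ_a = K_W·8F_aD/(πd³) = 1.1579 × 70.018 = 81.074 MPa
τ_m = K_s·8F_mD/(πd³) = 1.0542 × 116.7 = 123.02 MPa
Soderberg: 1/n_f = τ_a/S_se + τ_m/S_sy = 81.074/193 + 123.02/421 = 0.42007 + 0.29222 = 0.71229
n_f = 1/0.71229 = 1.404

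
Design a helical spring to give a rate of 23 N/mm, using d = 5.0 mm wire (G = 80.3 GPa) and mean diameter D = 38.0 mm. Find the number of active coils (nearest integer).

N_a = Gd⁴/(8D³k) = (80.3×10³ × 5.0⁴)/(8 × 38.0³ × 23)
    = 5.01875e+07 / 1.00964e+07 = 4.971 → 5 coils

5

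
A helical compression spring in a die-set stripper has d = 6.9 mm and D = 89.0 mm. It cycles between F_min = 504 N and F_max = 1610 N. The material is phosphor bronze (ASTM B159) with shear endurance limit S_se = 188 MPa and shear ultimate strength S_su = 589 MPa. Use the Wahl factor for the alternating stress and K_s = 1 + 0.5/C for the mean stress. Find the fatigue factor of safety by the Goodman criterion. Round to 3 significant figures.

0.282

C = D/d = 89.0/6.9 = 12.8986; K_W = (4C−1)/(4C−4)+0.615/C = 1.1107; K_s = 1+0.5/C = 1.0388
F_a = (F_max−F_min)/2 = 553 N; F_m = (F_max+F_min)/2 = 1057 N
τ_a = K_W·8F_aD/(πd³) = 1.1107 × 381.51 = 423.75 MPa
τ_m = K_s·8F_mD/(πd³) = 1.0388 × 729.22 = 757.49 MPa
Goodman: 1/n_f = τ_a/S_se + τ_m/S_su = 423.75/188 + 757.49/589 = 2.25399 + 1.28605 = 3.54
n_f = 1/3.54 = 0.2825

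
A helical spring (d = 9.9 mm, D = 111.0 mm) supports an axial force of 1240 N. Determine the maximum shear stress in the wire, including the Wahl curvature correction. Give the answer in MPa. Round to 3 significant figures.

Spring index C = D/d = 111.0/9.9 = 11.2121
K_W = (4C−1)/(4C−4) + 0.615/C = 43.848/40.848 + 0.0549 = 1.1283
τ₀ = 8FD/(πd³) = 8·1240·111.0/(π·9.9³) = 1.10112e+06/3048.3 = 361.23 MPa
τ_max = K·τ₀ = 1.1283 × 361.23 = 407.57 MPa

408 MPa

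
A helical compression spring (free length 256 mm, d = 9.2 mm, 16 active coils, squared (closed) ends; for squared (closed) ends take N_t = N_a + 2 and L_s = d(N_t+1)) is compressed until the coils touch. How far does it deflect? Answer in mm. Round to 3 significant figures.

81.2 mm

N_t = 18; L_s = 9.2·19 = 174.8 mm
δ_solid = L₀ − L_s = 256 − 174.8 = 81.2 mm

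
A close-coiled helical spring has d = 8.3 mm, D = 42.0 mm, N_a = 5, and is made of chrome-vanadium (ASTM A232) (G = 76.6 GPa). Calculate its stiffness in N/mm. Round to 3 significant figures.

123 N/mm

k = Gd⁴/(8D³N_a) = (76.6×10³ × 8.3⁴) / (8 × 42.0³ × 5)
  = 3.63531e+08 / 2.96352e+06 = 122.67 N/mm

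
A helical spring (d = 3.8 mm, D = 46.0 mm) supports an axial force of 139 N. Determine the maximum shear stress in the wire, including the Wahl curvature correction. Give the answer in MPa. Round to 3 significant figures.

332 MPa

Spring index C = D/d = 46.0/3.8 = 12.1053
K_W = (4C−1)/(4C−4) + 0.615/C = 47.421/44.421 + 0.0508 = 1.1183
τ₀ = 8FD/(πd³) = 8·139·46.0/(π·3.8³) = 51152/172.39 = 296.73 MPa
τ_max = K·τ₀ = 1.1183 × 296.73 = 331.85 MPa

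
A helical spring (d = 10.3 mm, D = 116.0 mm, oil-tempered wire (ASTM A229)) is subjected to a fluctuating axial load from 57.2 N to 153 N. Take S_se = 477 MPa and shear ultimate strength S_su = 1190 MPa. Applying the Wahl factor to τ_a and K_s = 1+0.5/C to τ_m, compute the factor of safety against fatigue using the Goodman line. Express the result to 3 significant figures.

18.0

C = D/d = 116.0/10.3 = 11.2621; K_W = (4C−1)/(4C−4)+0.615/C = 1.1277; K_s = 1+0.5/C = 1.0444
F_a = (F_max−F_min)/2 = 47.9 N; F_m = (F_max+F_min)/2 = 105.1 N
τ_a = K_W·8F_aD/(πd³) = 1.1277 × 12.949 = 14.602 MPa
τ_m = K_s·8F_mD/(πd³) = 1.0444 × 28.411 = 29.673 MPa
Goodman: 1/n_f = τ_a/S_se + τ_m/S_su = 14.602/477 + 29.673/1190 = 0.03061 + 0.02493 = 0.055547
n_f = 1/0.055547 = 18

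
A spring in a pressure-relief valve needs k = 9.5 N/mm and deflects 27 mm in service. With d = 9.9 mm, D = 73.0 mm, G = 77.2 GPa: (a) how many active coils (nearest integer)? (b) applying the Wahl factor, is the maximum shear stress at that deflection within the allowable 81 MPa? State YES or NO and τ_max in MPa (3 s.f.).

N_a = Gd⁴/(8D³k) = (77.2×10³)(9.9⁴)/(8·73.0³·9.5) = 25.08 → N_a = 25
Actual rate k = Gd⁴/(8D³·25) = 9.5315 N/mm
Working load F = kδ = 9.5315·27 = 257.35 N
C = 73.0/9.9 = 7.3737; K_W = (4C−1)/(4C−4)+0.615/C = 1.2011
τ_max = K_W·8FD/(πd³) = 1.2011·49.304 = 59.218 MPa
τ_max ≤ 81 MPa → acceptable

(a) 25 coils; (b) YES, τ_max = 59.2 MPa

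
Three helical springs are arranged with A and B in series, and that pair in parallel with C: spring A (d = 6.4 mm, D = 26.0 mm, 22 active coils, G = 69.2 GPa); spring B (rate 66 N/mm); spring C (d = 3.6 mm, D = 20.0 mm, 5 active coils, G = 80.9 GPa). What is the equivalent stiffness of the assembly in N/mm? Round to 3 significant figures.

66.4 N/mm

k_A = Gd⁴/(8D³N_a) = (69.2×10³)(6.4⁴)/(8·26.0³·22) = 37.531 N/mm
k_C = Gd⁴/(8D³N_a) = (80.9×10³)(3.6⁴)/(8·20.0³·5) = 42.463 N/mm
Springs A,B series: k_AB = 1/(1/37.531+1/66) = 23.926 N/mm; parallel with C: k_eq = 23.926+42.463 = 66.389 N/mm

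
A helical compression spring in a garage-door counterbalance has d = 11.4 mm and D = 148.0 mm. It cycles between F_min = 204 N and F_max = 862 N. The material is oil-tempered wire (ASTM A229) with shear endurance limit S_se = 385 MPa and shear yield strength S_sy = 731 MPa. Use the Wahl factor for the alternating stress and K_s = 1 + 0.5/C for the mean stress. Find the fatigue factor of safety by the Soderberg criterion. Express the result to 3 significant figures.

C = D/d = 148.0/11.4 = 12.9825; K_W = (4C−1)/(4C−4)+0.615/C = 1.1100; K_s = 1+0.5/C = 1.0385
F_a = (F_max−F_min)/2 = 329 N; F_m = (F_max+F_min)/2 = 533 N
τ_a = K_W·8F_aD/(πd³) = 1.1100 × 83.692 = 92.895 MPa
τ_m = K_s·8F_mD/(πd³) = 1.0385 × 135.59 = 140.81 MPa
Soderberg: 1/n_f = τ_a/S_se + τ_m/S_sy = 92.895/385 + 140.81/731 = 0.24129 + 0.19262 = 0.43391
n_f = 1/0.43391 = 2.305

2.30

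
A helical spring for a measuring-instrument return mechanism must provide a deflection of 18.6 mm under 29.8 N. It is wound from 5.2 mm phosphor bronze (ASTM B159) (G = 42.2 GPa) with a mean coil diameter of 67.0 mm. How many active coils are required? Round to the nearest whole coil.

Required rate k = F/δ = 29.8/18.6 = 1.6022 N/mm
N_a = Gd⁴/(8D³k) = (42.2×10³ × 5.2⁴)/(8 × 67.0³ × 1.6022)
    = 3.0855e+07 / 3.85494e+06 = 8.004 → 8 coils

8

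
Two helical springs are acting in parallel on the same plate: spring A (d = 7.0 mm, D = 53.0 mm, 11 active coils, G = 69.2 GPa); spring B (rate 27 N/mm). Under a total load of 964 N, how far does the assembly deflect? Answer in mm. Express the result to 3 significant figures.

k_A = Gd⁴/(8D³N_a) = (69.2×10³)(7.0⁴)/(8·53.0³·11) = 12.682 N/mm
Parallel: k_eq = 12.682 + 27 = 39.682 N/mm
δ = F/k_eq = 964/39.682 = 24.293 mm

24.3 mm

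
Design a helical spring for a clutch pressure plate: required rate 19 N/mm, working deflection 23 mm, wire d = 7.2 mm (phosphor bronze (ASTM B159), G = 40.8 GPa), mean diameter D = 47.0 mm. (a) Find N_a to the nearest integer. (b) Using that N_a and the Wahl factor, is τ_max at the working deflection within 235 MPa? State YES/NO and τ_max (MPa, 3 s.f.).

(a) 7 coils; (b) YES, τ_max = 171 MPa

N_a = Gd⁴/(8D³k) = (40.8×10³)(7.2⁴)/(8·47.0³·19) = 6.948 → N_a = 7
Actual rate k = Gd⁴/(8D³·7) = 18.859 N/mm
Working load F = kδ = 18.859·23 = 433.75 N
C = 47.0/7.2 = 6.5278; K_W = (4C−1)/(4C−4)+0.615/C = 1.2299
τ_max = K_W·8FD/(πd³) = 1.2299·139.08 = 171.06 MPa
τ_max ≤ 235 MPa → acceptable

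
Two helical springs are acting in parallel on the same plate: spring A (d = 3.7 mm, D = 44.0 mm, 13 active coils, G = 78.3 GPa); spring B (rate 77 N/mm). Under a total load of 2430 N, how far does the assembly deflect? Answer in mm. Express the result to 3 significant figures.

30.9 mm

k_A = Gd⁴/(8D³N_a) = (78.3×10³)(3.7⁴)/(8·44.0³·13) = 1.6564 N/mm
Parallel: k_eq = 1.6564 + 77 = 78.656 N/mm
δ = F/k_eq = 2430/78.656 = 30.894 mm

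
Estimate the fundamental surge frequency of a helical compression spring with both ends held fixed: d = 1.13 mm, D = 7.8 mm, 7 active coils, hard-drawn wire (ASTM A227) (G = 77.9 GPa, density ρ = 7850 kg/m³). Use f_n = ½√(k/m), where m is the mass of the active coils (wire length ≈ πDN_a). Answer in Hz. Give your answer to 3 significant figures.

941 Hz

k = Gd⁴/(8D³N_a) = (77.9×10³)(1.13⁴)/(8·7.8³·7) = 4.7795 N/mm = 4779.5 N/m
Wire length L = πDN_a = π·7.8·7 = 171.53 mm
m = ρ·(πd²/4)·L = 7850 × 1.0029×10⁻⁶ m² × 0.17153 m = 0.0013504 kg
f_n = ½√(k/m) = 0.5·√(4779.5/0.0013504) = 0.5·√(3.5393e+06) = 940.65 Hz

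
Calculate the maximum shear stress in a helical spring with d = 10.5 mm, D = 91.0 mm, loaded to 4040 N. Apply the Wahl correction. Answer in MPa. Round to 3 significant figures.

Spring index C = D/d = 91.0/10.5 = 8.6667
K_W = (4C−1)/(4C−4) + 0.615/C = 33.667/30.667 + 0.0710 = 1.1688
τ₀ = 8FD/(πd³) = 8·4040·91.0/(π·10.5³) = 2.94112e+06/3636.8 = 808.71 MPa
τ_max = K·τ₀ = 1.1688 × 808.71 = 945.21 MPa

945 MPa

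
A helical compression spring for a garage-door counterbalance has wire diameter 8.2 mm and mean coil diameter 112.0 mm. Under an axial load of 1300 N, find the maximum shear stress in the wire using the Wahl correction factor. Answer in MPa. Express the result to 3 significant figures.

743 MPa

Spring index C = D/d = 112.0/8.2 = 13.6585
K_W = (4C−1)/(4C−4) + 0.615/C = 53.634/50.634 + 0.0450 = 1.1043
τ₀ = 8FD/(πd³) = 8·1300·112.0/(π·8.2³) = 1.1648e+06/1732.2 = 672.45 MPa
τ_max = K·τ₀ = 1.1043 × 672.45 = 742.57 MPa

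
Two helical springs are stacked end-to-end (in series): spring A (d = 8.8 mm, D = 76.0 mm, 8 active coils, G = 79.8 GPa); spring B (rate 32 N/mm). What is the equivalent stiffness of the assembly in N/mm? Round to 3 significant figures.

k_A = Gd⁴/(8D³N_a) = (79.8×10³)(8.8⁴)/(8·76.0³·8) = 17.034 N/mm
Series: 1/k_eq = 1/17.034 + 1/32 = 0.089957; k_eq = 11.116 N/mm

11.1 N/mm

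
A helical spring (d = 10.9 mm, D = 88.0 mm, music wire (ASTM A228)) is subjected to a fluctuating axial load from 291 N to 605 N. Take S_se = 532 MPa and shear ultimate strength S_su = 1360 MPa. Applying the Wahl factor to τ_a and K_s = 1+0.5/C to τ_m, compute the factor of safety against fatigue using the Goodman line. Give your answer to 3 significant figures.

C = D/d = 88.0/10.9 = 8.0734; K_W = (4C−1)/(4C−4)+0.615/C = 1.1822; K_s = 1+0.5/C = 1.0619
F_a = (F_max−F_min)/2 = 157 N; F_m = (F_max+F_min)/2 = 448 N
τ_a = K_W·8F_aD/(πd³) = 1.1822 × 27.167 = 32.117 MPa
τ_m = K_s·8F_mD/(πd³) = 1.0619 × 77.521 = 82.322 MPa
Goodman: 1/n_f = τ_a/S_se + τ_m/S_su = 32.117/532 + 82.322/1360 = 0.06037 + 0.06053 = 0.1209
n_f = 1/0.1209 = 8.271

8.27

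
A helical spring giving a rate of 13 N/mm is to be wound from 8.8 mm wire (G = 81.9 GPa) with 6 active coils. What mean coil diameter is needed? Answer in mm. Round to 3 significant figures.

92.3 mm

D = (Gd⁴/(8N_a·k))^(1/3) = (81.9×10³·8.8⁴/(8·6·13))^(1/3)
  = (787100)^(1/3) = 92.3301 mm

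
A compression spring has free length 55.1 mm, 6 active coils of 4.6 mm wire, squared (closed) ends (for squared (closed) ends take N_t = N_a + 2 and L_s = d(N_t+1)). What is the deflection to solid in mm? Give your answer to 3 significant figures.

13.7 mm

N_t = 8; L_s = 4.6·9 = 41.4 mm
δ_solid = L₀ − L_s = 55.1 − 41.4 = 13.7 mm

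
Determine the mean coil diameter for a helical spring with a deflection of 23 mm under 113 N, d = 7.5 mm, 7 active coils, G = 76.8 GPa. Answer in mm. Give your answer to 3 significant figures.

Required rate k = F/δ = 113/23 = 4.913 N/mm
D = (Gd⁴/(8N_a·k))^(1/3) = (76.8×10³·7.5⁴/(8·7·4.913))^(1/3)
  = (883217)^(1/3) = 95.9450 mm

95.9 mm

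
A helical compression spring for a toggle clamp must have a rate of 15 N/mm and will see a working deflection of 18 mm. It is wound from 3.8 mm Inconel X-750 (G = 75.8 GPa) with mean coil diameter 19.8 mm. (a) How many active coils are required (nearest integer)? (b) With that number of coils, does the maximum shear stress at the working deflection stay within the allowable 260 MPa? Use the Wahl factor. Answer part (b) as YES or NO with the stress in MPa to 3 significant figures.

(a) 17 coils; (b) NO, τ_max = 321 MPa

N_a = Gd⁴/(8D³k) = (75.8×10³)(3.8⁴)/(8·19.8³·15) = 16.97 → N_a = 17
Actual rate k = Gd⁴/(8D³·17) = 14.972 N/mm
Working load F = kδ = 14.972·18 = 269.49 N
C = 19.8/3.8 = 5.2105; K_W = (4C−1)/(4C−4)+0.615/C = 1.2962
τ_max = K_W·8FD/(πd³) = 1.2962·247.63 = 320.96 MPa
τ_max > 260 MPa → exceeds allowable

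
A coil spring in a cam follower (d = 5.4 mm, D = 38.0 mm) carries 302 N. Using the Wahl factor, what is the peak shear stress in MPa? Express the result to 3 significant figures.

Spring index C = D/d = 38.0/5.4 = 7.0370
K_W = (4C−1)/(4C−4) + 0.615/C = 27.148/24.148 + 0.0874 = 1.2116
τ₀ = 8FD/(πd³) = 8·302·38.0/(π·5.4³) = 91808/494.69 = 185.59 MPa
τ_max = K·τ₀ = 1.2116 × 185.59 = 224.86 MPa

225 MPa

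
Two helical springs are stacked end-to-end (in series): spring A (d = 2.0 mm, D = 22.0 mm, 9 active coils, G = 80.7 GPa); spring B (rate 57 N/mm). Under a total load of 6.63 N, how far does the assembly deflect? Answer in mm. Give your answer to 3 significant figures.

4.05 mm

k_A = Gd⁴/(8D³N_a) = (80.7×10³)(2.0⁴)/(8·22.0³·9) = 1.6842 N/mm
Series: 1/k_eq = 1/1.6842 + 1/57 = 0.6113; k_eq = 1.6359 N/mm
δ = F/k_eq = 6.63/1.6359 = 4.0529 mm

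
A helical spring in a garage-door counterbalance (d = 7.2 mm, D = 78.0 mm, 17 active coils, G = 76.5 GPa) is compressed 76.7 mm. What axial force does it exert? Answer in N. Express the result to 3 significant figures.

244 N

k = Gd⁴/(8D³N_a) = (76.5×10³)(7.2⁴)/(8·78.0³·17) = 3.1854 N/mm
F = k·δ = 3.1854 × 76.7 = 244.32 N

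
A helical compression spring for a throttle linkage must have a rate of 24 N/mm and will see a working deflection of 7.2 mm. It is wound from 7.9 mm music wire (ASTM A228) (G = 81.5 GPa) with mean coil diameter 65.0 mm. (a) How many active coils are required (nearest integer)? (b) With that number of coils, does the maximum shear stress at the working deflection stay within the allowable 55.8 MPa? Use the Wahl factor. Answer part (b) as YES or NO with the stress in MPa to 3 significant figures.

N_a = Gd⁴/(8D³k) = (81.5×10³)(7.9⁴)/(8·65.0³·24) = 6.02 → N_a = 6
Actual rate k = Gd⁴/(8D³·6) = 24.082 N/mm
Working load F = kδ = 24.082·7.2 = 173.39 N
C = 65.0/7.9 = 8.2278; K_W = (4C−1)/(4C−4)+0.615/C = 1.1785
τ_max = K_W·8FD/(πd³) = 1.1785·58.209 = 68.6 MPa
τ_max > 55.8 MPa → exceeds allowable

(a) 6 coils; (b) NO, τ_max = 68.6 MPa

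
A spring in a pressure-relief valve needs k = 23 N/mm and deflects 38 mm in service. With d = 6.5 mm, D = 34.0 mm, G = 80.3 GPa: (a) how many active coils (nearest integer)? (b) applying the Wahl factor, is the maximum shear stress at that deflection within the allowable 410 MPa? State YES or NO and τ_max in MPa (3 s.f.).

N_a = Gd⁴/(8D³k) = (80.3×10³)(6.5⁴)/(8·34.0³·23) = 19.82 → N_a = 20
Actual rate k = Gd⁴/(8D³·20) = 22.794 N/mm
Working load F = kδ = 22.794·38 = 866.16 N
C = 34.0/6.5 = 5.2308; K_W = (4C−1)/(4C−4)+0.615/C = 1.2948
τ_max = K_W·8FD/(πd³) = 1.2948·273.07 = 353.58 MPa
τ_max ≤ 410 MPa → acceptable

(a) 20 coils; (b) YES, τ_max = 354 MPa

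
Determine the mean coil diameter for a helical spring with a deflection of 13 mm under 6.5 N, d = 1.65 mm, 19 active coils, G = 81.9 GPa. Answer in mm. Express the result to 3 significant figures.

Required rate k = F/δ = 6.5/13 = 0.5 N/mm
D = (Gd⁴/(8N_a·k))^(1/3) = (81.9×10³·1.65⁴/(8·19·0.5))^(1/3)
  = (7987.41)^(1/3) = 19.9895 mm

20.0 mm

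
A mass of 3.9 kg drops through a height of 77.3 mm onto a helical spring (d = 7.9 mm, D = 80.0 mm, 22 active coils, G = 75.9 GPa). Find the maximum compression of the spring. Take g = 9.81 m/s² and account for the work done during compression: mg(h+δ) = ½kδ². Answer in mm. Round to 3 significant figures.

55.7 mm

k = Gd⁴/(8D³N_a) = (75.9×10³)(7.9⁴)/(8·80.0³·22) = 3.2807 N/mm
W = mg = 3.9 × 9.81 = 38.259 N
½kδ² − Wδ − Wh = 0 → δ = (W + √(W² + 2kWh))/k
δ = (38.259 + √(1463.8 + 19404.9))/3.2807 = (38.259 + 144.46)/3.2807 = 55.695 mm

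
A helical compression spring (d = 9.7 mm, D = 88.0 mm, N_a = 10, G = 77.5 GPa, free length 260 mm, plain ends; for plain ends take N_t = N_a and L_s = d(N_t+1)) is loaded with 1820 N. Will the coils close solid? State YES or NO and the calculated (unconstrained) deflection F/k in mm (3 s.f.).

NO, δ = 145 mm

k = Gd⁴/(8D³N_a) = (77.5×10³)(9.7⁴)/(8·88.0³·10) = 12.585 N/mm
N_t = 10; L_s = 9.7·11 = 106.7 mm; δ_solid = L₀ − L_s = 260 − 106.7 = 153.3 mm
δ = F/k = 1820/12.585 = 144.62 mm
δ < δ_solid → spring does not go solid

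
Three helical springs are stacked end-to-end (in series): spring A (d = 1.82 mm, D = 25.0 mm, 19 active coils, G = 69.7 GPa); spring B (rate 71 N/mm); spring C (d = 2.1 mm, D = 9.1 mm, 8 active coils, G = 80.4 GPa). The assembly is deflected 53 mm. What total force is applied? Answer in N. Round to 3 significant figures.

16.8 N

k_A = Gd⁴/(8D³N_a) = (69.7×10³)(1.82⁴)/(8·25.0³·19) = 0.322 N/mm
k_C = Gd⁴/(8D³N_a) = (80.4×10³)(2.1⁴)/(8·9.1³·8) = 32.421 N/mm
Series: 1/k_eq = 1/0.322 + 1/71 + 1/32.421 = 3.1505; k_eq = 0.31741 N/mm
F = k_eq·δ = 0.31741·53 = 16.823 N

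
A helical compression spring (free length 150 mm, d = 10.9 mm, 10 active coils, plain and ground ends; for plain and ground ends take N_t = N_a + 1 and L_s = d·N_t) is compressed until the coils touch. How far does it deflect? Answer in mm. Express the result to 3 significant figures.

N_t = 11; L_s = 10.9·11 = 119.9 mm
δ_solid = L₀ − L_s = 150 − 119.9 = 30.1 mm

30.1 mm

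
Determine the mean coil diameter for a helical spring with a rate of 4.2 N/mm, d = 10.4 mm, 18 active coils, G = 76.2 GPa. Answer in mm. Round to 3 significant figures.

D = (Gd⁴/(8N_a·k))^(1/3) = (76.2×10³·10.4⁴/(8·18·4.2))^(1/3)
  = (1.47393e+06)^(1/3) = 113.8043 mm

114 mm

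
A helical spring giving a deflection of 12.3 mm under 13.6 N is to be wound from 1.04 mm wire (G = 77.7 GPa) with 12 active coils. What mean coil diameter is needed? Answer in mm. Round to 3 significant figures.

9.50 mm

Required rate k = F/δ = 13.6/12.3 = 1.1057 N/mm
D = (Gd⁴/(8N_a·k))^(1/3) = (77.7×10³·1.04⁴/(8·12·1.1057))^(1/3)
  = (856.346)^(1/3) = 9.4962 mm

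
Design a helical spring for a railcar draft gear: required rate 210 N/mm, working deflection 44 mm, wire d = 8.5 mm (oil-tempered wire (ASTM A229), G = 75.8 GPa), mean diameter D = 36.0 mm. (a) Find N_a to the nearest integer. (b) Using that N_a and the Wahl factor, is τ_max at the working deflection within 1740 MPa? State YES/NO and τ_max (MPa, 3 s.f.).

N_a = Gd⁴/(8D³k) = (75.8×10³)(8.5⁴)/(8·36.0³·210) = 5.048 → N_a = 5
Actual rate k = Gd⁴/(8D³·5) = 212.02 N/mm
Working load F = kδ = 212.02·44 = 9328.9 N
C = 36.0/8.5 = 4.2353; K_W = (4C−1)/(4C−4)+0.615/C = 1.3770
τ_max = K_W·8FD/(πd³) = 1.3770·1392.6 = 1917.6 MPa
τ_max > 1740 MPa → exceeds allowable

(a) 5 coils; (b) NO, τ_max = 1920 MPa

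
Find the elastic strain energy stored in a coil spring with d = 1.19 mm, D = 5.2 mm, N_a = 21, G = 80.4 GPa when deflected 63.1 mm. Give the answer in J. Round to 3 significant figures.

13.6 J

k = Gd⁴/(8D³N_a) = (80.4×10³)(1.19⁴)/(8·5.2³·21) = 6.8253 N/mm
U = ½kδ² = 0.5 × 6.8253 × 63.1² = 13588 N·mm = 13.588 J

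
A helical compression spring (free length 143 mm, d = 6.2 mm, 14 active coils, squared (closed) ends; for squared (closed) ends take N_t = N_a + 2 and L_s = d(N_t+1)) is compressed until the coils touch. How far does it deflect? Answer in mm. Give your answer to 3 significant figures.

N_t = 16; L_s = 6.2·17 = 105.4 mm
δ_solid = L₀ − L_s = 143 − 105.4 = 37.6 mm

37.6 mm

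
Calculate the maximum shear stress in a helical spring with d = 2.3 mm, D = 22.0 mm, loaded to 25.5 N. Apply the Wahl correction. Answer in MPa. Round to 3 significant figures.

Spring index C = D/d = 22.0/2.3 = 9.5652
K_W = (4C−1)/(4C−4) + 0.615/C = 37.261/34.261 + 0.0643 = 1.1519
τ₀ = 8FD/(πd³) = 8·25.5·22.0/(π·2.3³) = 4488/38.224 = 117.41 MPa
τ_max = K·τ₀ = 1.1519 × 117.41 = 135.24 MPa

135 MPa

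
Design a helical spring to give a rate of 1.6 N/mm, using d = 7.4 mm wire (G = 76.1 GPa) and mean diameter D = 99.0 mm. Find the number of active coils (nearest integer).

18

N_a = Gd⁴/(8D³k) = (76.1×10³ × 7.4⁴)/(8 × 99.0³ × 1.6)
    = 2.28198e+08 / 1.24198e+07 = 18.37 → 18 coils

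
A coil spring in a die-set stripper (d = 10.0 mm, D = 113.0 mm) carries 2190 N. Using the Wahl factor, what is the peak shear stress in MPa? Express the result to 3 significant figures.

Spring index C = D/d = 113.0/10.0 = 11.3000
K_W = (4C−1)/(4C−4) + 0.615/C = 44.200/41.200 + 0.0544 = 1.1272
τ₀ = 8FD/(πd³) = 8·2190·113.0/(π·10.0³) = 1.97976e+06/3141.6 = 630.18 MPa
τ_max = K·τ₀ = 1.1272 × 630.18 = 710.36 MPa

710 MPa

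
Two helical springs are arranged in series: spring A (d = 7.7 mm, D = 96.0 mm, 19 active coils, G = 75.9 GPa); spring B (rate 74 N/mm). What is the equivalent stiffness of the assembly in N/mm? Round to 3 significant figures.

1.93 N/mm

k_A = Gd⁴/(8D³N_a) = (75.9×10³)(7.7⁴)/(8·96.0³·19) = 1.984 N/mm
Series: 1/k_eq = 1/1.984 + 1/74 = 0.51754; k_eq = 1.9322 N/mm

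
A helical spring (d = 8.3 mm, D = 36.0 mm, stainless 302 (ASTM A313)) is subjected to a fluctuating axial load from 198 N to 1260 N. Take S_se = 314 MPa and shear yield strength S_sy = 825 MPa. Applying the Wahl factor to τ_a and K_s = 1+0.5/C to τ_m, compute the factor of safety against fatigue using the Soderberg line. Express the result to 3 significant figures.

C = D/d = 36.0/8.3 = 4.3373; K_W = (4C−1)/(4C−4)+0.615/C = 1.3665; K_s = 1+0.5/C = 1.1153
F_a = (F_max−F_min)/2 = 531 N; F_m = (F_max+F_min)/2 = 729 N
τ_a = K_W·8F_aD/(πd³) = 1.3665 × 85.134 = 116.34 MPa
τ_m = K_s·8F_mD/(πd³) = 1.1153 × 116.88 = 130.35 MPa
Soderberg: 1/n_f = τ_a/S_se + τ_m/S_sy = 116.34/314 + 130.35/825 = 0.37050 + 0.15800 = 0.5285
n_f = 1/0.5285 = 1.892

1.89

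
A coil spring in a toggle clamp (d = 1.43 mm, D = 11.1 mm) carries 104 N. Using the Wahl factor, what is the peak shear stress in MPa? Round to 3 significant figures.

Spring index C = D/d = 11.1/1.43 = 7.7622
K_W = (4C−1)/(4C−4) + 0.615/C = 30.049/27.049 + 0.0792 = 1.1901
τ₀ = 8FD/(πd³) = 8·104·11.1/(π·1.43³) = 9235.2/9.1867 = 1005.3 MPa
τ_max = K·τ₀ = 1.1901 × 1005.3 = 1196.4 MPa

1200 MPa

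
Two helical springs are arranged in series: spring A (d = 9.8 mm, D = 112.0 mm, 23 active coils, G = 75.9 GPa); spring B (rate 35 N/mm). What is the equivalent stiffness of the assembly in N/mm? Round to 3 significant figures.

2.51 N/mm

k_A = Gd⁴/(8D³N_a) = (75.9×10³)(9.8⁴)/(8·112.0³·23) = 2.7082 N/mm
Series: 1/k_eq = 1/2.7082 + 1/35 = 0.39783; k_eq = 2.5137 N/mm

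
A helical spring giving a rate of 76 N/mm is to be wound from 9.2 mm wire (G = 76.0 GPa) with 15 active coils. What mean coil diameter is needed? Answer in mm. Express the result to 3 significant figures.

39.1 mm

D = (Gd⁴/(8N_a·k))^(1/3) = (76.0×10³·9.2⁴/(8·15·76))^(1/3)
  = (59699.4)^(1/3) = 39.0832 mm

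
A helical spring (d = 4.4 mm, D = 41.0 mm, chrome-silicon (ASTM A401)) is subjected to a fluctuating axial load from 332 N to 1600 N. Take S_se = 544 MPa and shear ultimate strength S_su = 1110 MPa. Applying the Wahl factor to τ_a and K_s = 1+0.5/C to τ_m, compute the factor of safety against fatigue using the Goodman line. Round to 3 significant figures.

0.360

C = D/d = 41.0/4.4 = 9.3182; K_W = (4C−1)/(4C−4)+0.615/C = 1.1562; K_s = 1+0.5/C = 1.0537
F_a = (F_max−F_min)/2 = 634 N; F_m = (F_max+F_min)/2 = 966 N
τ_a = K_W·8F_aD/(πd³) = 1.1562 × 777.06 = 898.41 MPa
τ_m = K_s·8F_mD/(πd³) = 1.0537 × 1184 = 1247.5 MPa
Goodman: 1/n_f = τ_a/S_se + τ_m/S_su = 898.41/544 + 1247.5/1110 = 1.65149 + 1.12388 = 2.7754
n_f = 1/2.7754 = 0.3603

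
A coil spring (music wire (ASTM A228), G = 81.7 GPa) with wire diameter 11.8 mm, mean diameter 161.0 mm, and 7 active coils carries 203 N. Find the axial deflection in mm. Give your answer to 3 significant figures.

k = Gd⁴/(8D³N_a) = (81.7×10³)(11.8⁴)/(8·161.0³·7) = 6.7777 N/mm
δ = F/k = 203 / 6.7777 = 29.951 mm

30.0 mm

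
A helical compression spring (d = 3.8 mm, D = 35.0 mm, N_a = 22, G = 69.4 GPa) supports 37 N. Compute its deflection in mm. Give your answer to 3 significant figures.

19.3 mm

k = Gd⁴/(8D³N_a) = (69.4×10³)(3.8⁴)/(8·35.0³·22) = 1.9177 N/mm
δ = F/k = 37 / 1.9177 = 19.294 mm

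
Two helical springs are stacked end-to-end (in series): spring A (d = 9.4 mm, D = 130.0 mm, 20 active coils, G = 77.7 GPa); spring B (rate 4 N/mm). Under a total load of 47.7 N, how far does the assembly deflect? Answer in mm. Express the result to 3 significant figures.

39.6 mm

k_A = Gd⁴/(8D³N_a) = (77.7×10³)(9.4⁴)/(8·130.0³·20) = 1.7258 N/mm
Series: 1/k_eq = 1/1.7258 + 1/4 = 0.82945; k_eq = 1.2056 N/mm
δ = F/k_eq = 47.7/1.2056 = 39.565 mm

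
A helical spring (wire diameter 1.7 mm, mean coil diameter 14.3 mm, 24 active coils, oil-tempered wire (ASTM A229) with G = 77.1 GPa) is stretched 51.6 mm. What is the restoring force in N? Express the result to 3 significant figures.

k = Gd⁴/(8D³N_a) = (77.1×10³)(1.7⁴)/(8·14.3³·24) = 1.1469 N/mm
F = k·δ = 1.1469 × 51.6 = 59.182 N

59.2 N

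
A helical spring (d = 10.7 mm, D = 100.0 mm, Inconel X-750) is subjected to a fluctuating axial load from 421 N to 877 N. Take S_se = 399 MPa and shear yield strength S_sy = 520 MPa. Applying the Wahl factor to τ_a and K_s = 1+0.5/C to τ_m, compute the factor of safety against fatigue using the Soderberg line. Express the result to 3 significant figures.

C = D/d = 100.0/10.7 = 9.3458; K_W = (4C−1)/(4C−4)+0.615/C = 1.1557; K_s = 1+0.5/C = 1.0535
F_a = (F_max−F_min)/2 = 228 N; F_m = (F_max+F_min)/2 = 649 N
τ_a = K_W·8F_aD/(πd³) = 1.1557 × 47.394 = 54.772 MPa
τ_m = K_s·8F_mD/(πd³) = 1.0535 × 134.91 = 142.12 MPa
Soderberg: 1/n_f = τ_a/S_se + τ_m/S_sy = 54.772/399 + 142.12/520 = 0.13727 + 0.27332 = 0.41059
n_f = 1/0.41059 = 2.436

2.44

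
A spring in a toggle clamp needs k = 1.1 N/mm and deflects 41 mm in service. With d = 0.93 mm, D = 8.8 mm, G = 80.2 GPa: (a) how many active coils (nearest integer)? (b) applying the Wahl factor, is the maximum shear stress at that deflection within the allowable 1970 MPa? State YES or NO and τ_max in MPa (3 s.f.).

N_a = Gd⁴/(8D³k) = (80.2×10³)(0.93⁴)/(8·8.8³·1.1) = 10 → N_a = 10
Actual rate k = Gd⁴/(8D³·10) = 1.1004 N/mm
Working load F = kδ = 1.1004·41 = 45.118 N
C = 8.8/0.93 = 9.4624; K_W = (4C−1)/(4C−4)+0.615/C = 1.1536
τ_max = K_W·8FD/(πd³) = 1.1536·1257 = 1450.1 MPa
τ_max ≤ 1970 MPa → acceptable

(a) 10 coils; (b) YES, τ_max = 1450 MPa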